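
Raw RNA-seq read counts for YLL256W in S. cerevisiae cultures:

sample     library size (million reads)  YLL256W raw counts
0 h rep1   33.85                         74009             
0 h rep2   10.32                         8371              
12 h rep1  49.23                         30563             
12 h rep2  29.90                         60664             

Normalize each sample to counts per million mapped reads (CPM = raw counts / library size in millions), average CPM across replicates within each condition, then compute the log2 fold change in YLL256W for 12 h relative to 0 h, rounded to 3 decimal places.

CPM(0 h rep1) = 74009 / 33.85 = 2186.3811
CPM(0 h rep2) = 8371 / 10.32 = 811.1434
CPM(12 h rep1) = 30563 / 49.23 = 620.8206
CPM(12 h rep2) = 60664 / 29.90 = 2028.8963
mean CPM(0 h) = 1498.7623; mean CPM(12 h) = 1324.8585
Fold change = 1324.8585 / 1498.7623 = 0.88397
log2(0.88397) = -0.1779

-0.178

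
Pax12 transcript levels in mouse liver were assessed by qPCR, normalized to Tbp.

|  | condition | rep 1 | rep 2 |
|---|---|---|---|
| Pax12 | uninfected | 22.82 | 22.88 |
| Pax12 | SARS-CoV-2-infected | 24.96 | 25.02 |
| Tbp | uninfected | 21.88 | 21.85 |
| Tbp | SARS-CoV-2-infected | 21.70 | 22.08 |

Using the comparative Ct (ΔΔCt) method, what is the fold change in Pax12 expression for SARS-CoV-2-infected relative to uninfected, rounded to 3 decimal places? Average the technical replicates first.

0.231

Mean Ct: Pax12 uninfected 22.850; Pax12 SARS-CoV-2-infected 24.990; Tbp uninfected 21.865; Tbp SARS-CoV-2-infected 21.890
ΔCt(uninfected) = 22.850 − 21.865 = 0.985
ΔCt(SARS-CoV-2-infected) = 24.990 − 21.890 = 3.100
ΔΔCt = 3.100 − 0.985 = 2.115
Fold change = 2^(−2.115) = 0.2308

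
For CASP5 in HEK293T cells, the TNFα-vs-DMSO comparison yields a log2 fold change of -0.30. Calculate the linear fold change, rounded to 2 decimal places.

Fold change = 2^(-0.30) = 0.812

0.81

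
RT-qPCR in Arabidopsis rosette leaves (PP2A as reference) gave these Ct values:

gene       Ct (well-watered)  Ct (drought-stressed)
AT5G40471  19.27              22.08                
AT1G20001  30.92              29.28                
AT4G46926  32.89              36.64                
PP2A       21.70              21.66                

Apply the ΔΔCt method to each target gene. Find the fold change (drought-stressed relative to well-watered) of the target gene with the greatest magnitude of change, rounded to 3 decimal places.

AT5G40471: ΔΔCt = (22.08−21.66) − (19.27−21.70) = 0.42 − (-2.43) = 2.85; fold change = 2^-2.85 = 0.139
AT1G20001: ΔΔCt = (29.28−21.66) − (30.92−21.70) = 7.62 − 9.22 = -1.60; fold change = 2^1.60 = 3.031
AT4G46926: ΔΔCt = (36.64−21.66) − (32.89−21.70) = 14.98 − 11.19 = 3.79; fold change = 2^-3.79 = 0.072
AT4G46926 has the largest |ΔΔCt| = 3.79.

0.072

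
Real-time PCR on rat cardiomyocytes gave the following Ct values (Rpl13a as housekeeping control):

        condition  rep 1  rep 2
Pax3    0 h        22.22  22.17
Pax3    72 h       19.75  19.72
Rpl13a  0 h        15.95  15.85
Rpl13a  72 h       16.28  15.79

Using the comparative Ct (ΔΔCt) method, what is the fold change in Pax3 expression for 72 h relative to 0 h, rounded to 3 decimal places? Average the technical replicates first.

Mean Ct: Pax3 0 h 22.195; Pax3 72 h 19.735; Rpl13a 0 h 15.900; Rpl13a 72 h 16.035
ΔCt(0 h) = 22.195 − 15.900 = 6.295
ΔCt(72 h) = 19.735 − 16.035 = 3.700
ΔΔCt = 3.700 − 6.295 = -2.595
Fold change = 2^(−(-2.595)) = 2^2.595 = 6.0419

6.042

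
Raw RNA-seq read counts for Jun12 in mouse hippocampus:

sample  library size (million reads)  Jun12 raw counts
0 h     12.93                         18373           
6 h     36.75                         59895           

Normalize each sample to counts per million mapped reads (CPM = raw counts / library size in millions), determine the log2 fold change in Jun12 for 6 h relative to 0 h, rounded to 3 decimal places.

CPM(0 h) = 18373 / 12.93 = 1420.9590
CPM(6 h) = 59895 / 36.75 = 1629.7959
Fold change = 1629.7959 / 1420.9590 = 1.14697
log2(1.14697) = 0.1978

0.198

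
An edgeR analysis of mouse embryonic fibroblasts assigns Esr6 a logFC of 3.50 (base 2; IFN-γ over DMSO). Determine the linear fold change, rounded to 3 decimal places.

11.314

Fold change = 2^(3.50) = 11.3137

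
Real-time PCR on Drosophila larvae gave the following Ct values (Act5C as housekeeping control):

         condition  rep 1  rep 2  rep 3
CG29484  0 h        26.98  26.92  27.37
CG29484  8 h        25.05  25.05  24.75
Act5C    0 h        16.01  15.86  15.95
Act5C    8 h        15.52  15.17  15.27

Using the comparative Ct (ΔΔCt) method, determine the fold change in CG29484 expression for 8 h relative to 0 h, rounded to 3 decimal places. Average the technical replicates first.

Mean Ct: CG29484 0 h 27.090; CG29484 8 h 24.950; Act5C 0 h 15.940; Act5C 8 h 15.320
ΔCt(0 h) = 27.090 − 15.940 = 11.150
ΔCt(8 h) = 24.950 − 15.320 = 9.630
ΔΔCt = 9.630 − 11.150 = -1.520
Fold change = 2^(−(-1.520)) = 2^1.520 = 2.8679

2.868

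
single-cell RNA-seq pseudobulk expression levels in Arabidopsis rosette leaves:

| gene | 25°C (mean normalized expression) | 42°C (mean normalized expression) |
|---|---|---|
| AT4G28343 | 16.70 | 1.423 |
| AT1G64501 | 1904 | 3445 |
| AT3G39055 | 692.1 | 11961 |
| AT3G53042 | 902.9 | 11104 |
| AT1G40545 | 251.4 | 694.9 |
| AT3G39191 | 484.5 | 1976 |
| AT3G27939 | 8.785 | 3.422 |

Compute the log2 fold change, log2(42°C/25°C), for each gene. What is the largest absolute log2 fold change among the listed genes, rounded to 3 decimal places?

4.111

log2(1.423/16.70) = -3.553  (AT4G28343)
log2(3445/1904) = 0.855  (AT1G64501)
log2(11961/692.1) = 4.111  (AT3G39055)
log2(11104/902.9) = 3.620  (AT3G53042)
log2(694.9/251.4) = 1.467  (AT1G40545)
log2(1976/484.5) = 2.028  (AT3G39191)
log2(3.422/8.785) = -1.360  (AT3G27939)
The largest magnitude belongs to AT3G39055.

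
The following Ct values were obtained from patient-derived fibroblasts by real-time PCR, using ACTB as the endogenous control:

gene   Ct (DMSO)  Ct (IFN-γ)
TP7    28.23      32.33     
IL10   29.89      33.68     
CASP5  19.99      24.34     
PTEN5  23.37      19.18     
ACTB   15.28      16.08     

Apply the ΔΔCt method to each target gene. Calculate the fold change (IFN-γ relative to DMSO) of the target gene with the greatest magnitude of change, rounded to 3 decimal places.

31.779

TP7: ΔΔCt = (32.33−16.08) − (28.23−15.28) = 16.25 − 12.95 = 3.30; fold change = 2^-3.30 = 0.102
IL10: ΔΔCt = (33.68−16.08) − (29.89−15.28) = 17.60 − 14.61 = 2.99; fold change = 2^-2.99 = 0.126
CASP5: ΔΔCt = (24.34−16.08) − (19.99−15.28) = 8.26 − 4.71 = 3.55; fold change = 2^-3.55 = 0.085
PTEN5: ΔΔCt = (19.18−16.08) − (23.37−15.28) = 3.10 − 8.09 = -4.99; fold change = 2^4.99 = 31.779
PTEN5 has the largest |ΔΔCt| = 4.99.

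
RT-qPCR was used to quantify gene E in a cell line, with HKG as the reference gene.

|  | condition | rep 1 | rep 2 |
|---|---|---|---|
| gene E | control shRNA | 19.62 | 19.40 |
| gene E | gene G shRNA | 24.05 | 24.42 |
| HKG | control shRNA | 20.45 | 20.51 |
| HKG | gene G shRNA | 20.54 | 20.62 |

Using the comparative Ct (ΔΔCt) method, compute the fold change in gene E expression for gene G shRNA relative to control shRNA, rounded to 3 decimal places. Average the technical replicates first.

Mean Ct: gene E control shRNA 19.510; gene E gene G shRNA 24.235; HKG control shRNA 20.480; HKG gene G shRNA 20.580
ΔCt(control shRNA) = 19.510 − 20.480 = -0.970
ΔCt(gene G shRNA) = 24.235 − 20.580 = 3.655
ΔΔCt = 3.655 − (-0.970) = 4.625
Fold change = 2^(−4.625) = 0.0405

0.041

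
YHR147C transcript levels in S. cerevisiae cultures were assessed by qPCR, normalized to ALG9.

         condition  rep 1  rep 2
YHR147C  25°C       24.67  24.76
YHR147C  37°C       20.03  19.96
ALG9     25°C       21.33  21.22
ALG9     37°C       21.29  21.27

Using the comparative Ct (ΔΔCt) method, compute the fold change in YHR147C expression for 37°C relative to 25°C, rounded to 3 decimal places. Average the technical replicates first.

26.446

Mean Ct: YHR147C 25°C 24.715; YHR147C 37°C 19.995; ALG9 25°C 21.275; ALG9 37°C 21.280
ΔCt(25°C) = 24.715 − 21.275 = 3.440
ΔCt(37°C) = 19.995 − 21.280 = -1.285
ΔΔCt = -1.285 − 3.440 = -4.725
Fold change = 2^(−(-4.725)) = 2^4.725 = 26.4464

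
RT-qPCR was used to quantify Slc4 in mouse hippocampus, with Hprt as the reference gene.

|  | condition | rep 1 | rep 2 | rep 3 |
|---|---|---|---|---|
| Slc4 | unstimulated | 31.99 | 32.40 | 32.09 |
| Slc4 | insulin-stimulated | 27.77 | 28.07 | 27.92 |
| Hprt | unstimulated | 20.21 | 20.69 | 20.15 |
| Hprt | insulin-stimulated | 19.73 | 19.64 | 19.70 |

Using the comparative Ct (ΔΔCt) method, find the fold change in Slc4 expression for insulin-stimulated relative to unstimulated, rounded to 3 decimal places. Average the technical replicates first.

11.959

Mean Ct: Slc4 unstimulated 32.160; Slc4 insulin-stimulated 27.920; Hprt unstimulated 20.350; Hprt insulin-stimulated 19.690
ΔCt(unstimulated) = 32.160 − 20.350 = 11.810
ΔCt(insulin-stimulated) = 27.920 − 19.690 = 8.230
ΔΔCt = 8.230 − 11.810 = -3.580
Fold change = 2^(−(-3.580)) = 2^3.580 = 11.9588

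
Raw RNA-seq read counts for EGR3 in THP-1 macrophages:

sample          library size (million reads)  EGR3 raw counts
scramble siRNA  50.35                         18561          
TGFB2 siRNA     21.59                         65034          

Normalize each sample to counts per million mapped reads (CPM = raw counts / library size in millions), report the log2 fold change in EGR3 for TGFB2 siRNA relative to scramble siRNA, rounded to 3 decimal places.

3.031

CPM(scramble siRNA) = 18561 / 50.35 = 368.6395
CPM(TGFB2 siRNA) = 65034 / 21.59 = 3012.2279
Fold change = 3012.2279 / 368.6395 = 8.17120
log2(8.17120) = 3.0305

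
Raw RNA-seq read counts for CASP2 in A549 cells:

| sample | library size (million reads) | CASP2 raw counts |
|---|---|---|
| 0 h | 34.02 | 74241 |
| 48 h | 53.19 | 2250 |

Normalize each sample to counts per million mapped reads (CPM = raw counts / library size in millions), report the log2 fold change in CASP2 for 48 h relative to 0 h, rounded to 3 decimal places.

CPM(0 h) = 74241 / 34.02 = 2182.2751
CPM(48 h) = 2250 / 53.19 = 42.3012
Fold change = 42.3012 / 2182.2751 = 0.01938
log2(0.01938) = -5.6890

-5.689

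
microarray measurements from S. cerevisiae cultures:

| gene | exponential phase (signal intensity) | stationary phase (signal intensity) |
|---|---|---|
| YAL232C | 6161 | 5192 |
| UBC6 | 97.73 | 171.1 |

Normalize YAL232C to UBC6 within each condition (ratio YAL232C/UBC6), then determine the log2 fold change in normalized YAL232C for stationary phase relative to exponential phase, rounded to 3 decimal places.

-1.055

YAL232C/UBC6 (exponential phase) = 6161 / 97.73 = 63.041
YAL232C/UBC6 (stationary phase) = 5192 / 171.1 = 30.345
Fold change = 30.345 / 63.041 = 0.4814
log2(0.4814) = -1.0548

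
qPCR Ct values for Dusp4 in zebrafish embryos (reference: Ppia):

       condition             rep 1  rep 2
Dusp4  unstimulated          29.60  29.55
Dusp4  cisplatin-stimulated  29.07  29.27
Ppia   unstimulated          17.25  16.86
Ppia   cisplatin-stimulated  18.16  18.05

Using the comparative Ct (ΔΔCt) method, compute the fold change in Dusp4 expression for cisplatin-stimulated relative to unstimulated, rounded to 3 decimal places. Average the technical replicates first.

2.742

Mean Ct: Dusp4 unstimulated 29.575; Dusp4 cisplatin-stimulated 29.170; Ppia unstimulated 17.055; Ppia cisplatin-stimulated 18.105
ΔCt(unstimulated) = 29.575 − 17.055 = 12.520
ΔCt(cisplatin-stimulated) = 29.170 − 18.105 = 11.065
ΔΔCt = 11.065 − 12.520 = -1.455
Fold change = 2^(−(-1.455)) = 2^1.455 = 2.7416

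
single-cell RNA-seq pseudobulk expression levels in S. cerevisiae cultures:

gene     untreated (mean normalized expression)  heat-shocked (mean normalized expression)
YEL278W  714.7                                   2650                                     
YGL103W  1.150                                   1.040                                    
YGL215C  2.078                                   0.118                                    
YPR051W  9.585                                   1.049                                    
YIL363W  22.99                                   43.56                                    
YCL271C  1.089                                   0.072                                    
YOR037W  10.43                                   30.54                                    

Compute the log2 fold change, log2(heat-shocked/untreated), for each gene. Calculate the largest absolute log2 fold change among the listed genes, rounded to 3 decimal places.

4.138

log2(2650/714.7) = 1.891  (YEL278W)
log2(1.040/1.150) = -0.145  (YGL103W)
log2(0.118/2.078) = -4.138  (YGL215C)
log2(1.049/9.585) = -3.192  (YPR051W)
log2(43.56/22.99) = 0.922  (YIL363W)
log2(0.072/1.089) = -3.919  (YCL271C)
log2(30.54/10.43) = 1.550  (YOR037W)
The largest magnitude belongs to YGL215C.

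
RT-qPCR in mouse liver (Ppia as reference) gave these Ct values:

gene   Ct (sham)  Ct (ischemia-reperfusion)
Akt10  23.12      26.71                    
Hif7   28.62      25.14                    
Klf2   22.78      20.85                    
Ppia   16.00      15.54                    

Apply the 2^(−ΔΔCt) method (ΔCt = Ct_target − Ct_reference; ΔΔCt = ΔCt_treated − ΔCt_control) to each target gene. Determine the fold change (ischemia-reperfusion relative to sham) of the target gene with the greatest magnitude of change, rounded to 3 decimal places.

0.060

Akt10: ΔΔCt = (26.71−15.54) − (23.12−16.00) = 11.17 − 7.12 = 4.05; fold change = 2^-4.05 = 0.060
Hif7: ΔΔCt = (25.14−15.54) − (28.62−16.00) = 9.60 − 12.62 = -3.02; fold change = 2^3.02 = 8.112
Klf2: ΔΔCt = (20.85−15.54) − (22.78−16.00) = 5.31 − 6.78 = -1.47; fold change = 2^1.47 = 2.770
Akt10 has the largest |ΔΔCt| = 4.05.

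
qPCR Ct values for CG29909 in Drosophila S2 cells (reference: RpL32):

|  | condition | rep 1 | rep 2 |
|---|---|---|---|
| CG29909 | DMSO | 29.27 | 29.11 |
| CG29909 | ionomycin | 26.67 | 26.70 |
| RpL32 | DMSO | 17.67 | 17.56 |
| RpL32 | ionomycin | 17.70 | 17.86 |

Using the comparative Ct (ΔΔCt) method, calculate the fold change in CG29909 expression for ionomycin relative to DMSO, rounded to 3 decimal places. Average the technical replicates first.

6.364

Mean Ct: CG29909 DMSO 29.190; CG29909 ionomycin 26.685; RpL32 DMSO 17.615; RpL32 ionomycin 17.780
ΔCt(DMSO) = 29.190 − 17.615 = 11.575
ΔCt(ionomycin) = 26.685 − 17.780 = 8.905
ΔΔCt = 8.905 − 11.575 = -2.670
Fold change = 2^(−(-2.670)) = 2^2.670 = 6.3643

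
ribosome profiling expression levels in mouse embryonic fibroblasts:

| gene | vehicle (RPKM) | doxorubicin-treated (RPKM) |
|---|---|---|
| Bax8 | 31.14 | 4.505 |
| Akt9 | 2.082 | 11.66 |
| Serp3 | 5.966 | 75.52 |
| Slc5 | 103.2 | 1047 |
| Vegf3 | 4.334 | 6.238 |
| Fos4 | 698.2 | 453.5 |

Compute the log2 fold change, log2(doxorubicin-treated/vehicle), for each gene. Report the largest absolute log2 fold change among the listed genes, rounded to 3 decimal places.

log2(4.505/31.14) = -2.789  (Bax8)
log2(11.66/2.082) = 2.486  (Akt9)
log2(75.52/5.966) = 3.662  (Serp3)
log2(1047/103.2) = 3.343  (Slc5)
log2(6.238/4.334) = 0.525  (Vegf3)
log2(453.5/698.2) = -0.623  (Fos4)
The largest magnitude belongs to Serp3.

3.662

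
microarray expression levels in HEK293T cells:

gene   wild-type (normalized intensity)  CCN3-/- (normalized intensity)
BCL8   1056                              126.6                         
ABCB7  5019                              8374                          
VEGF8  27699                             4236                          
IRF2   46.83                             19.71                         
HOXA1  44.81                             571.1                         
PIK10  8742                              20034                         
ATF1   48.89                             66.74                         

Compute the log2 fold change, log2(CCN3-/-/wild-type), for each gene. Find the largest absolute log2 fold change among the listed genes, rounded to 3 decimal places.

log2(126.6/1056) = -3.060  (BCL8)
log2(8374/5019) = 0.739  (ABCB7)
log2(4236/27699) = -2.709  (VEGF8)
log2(19.71/46.83) = -1.249  (IRF2)
log2(571.1/44.81) = 3.672  (HOXA1)
log2(20034/8742) = 1.196  (PIK10)
log2(66.74/48.89) = 0.449  (ATF1)
The largest magnitude belongs to HOXA1.

3.672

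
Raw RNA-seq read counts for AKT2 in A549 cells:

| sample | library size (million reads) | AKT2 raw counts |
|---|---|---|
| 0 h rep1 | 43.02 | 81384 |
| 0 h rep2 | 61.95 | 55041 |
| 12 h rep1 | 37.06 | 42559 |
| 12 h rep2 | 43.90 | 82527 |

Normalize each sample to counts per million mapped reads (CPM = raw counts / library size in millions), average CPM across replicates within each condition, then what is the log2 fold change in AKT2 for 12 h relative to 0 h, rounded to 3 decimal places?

0.123

CPM(0 h rep1) = 81384 / 43.02 = 1891.7713
CPM(0 h rep2) = 55041 / 61.95 = 888.4746
CPM(12 h rep1) = 42559 / 37.06 = 1148.3810
CPM(12 h rep2) = 82527 / 43.90 = 1879.8861
mean CPM(0 h) = 1390.1229; mean CPM(12 h) = 1514.1336
Fold change = 1514.1336 / 1390.1229 = 1.08921
log2(1.08921) = 0.1233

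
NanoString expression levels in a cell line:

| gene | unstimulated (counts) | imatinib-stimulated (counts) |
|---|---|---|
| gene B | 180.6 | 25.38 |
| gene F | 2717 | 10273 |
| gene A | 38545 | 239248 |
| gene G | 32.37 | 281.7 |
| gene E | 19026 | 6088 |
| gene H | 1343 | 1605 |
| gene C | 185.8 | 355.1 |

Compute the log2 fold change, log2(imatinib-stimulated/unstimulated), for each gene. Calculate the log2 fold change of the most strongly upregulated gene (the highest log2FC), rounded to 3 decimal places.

log2(25.38/180.6) = -2.831  (gene B)
log2(10273/2717) = 1.919  (gene F)
log2(239248/38545) = 2.634  (gene A)
log2(281.7/32.37) = 3.121  (gene G)
log2(6088/19026) = -1.644  (gene E)
log2(1605/1343) = 0.257  (gene H)
log2(355.1/185.8) = 0.934  (gene C)
gene G is most strongly upregulated.

3.121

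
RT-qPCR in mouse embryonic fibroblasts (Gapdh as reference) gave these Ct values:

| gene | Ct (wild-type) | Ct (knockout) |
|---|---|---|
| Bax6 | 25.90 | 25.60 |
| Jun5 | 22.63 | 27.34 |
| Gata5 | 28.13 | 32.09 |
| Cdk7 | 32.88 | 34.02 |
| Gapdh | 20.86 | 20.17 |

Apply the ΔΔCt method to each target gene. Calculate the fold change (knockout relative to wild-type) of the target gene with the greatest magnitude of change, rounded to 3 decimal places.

0.024

Bax6: ΔΔCt = (25.60−20.17) − (25.90−20.86) = 5.43 − 5.04 = 0.39; fold change = 2^-0.39 = 0.763
Jun5: ΔΔCt = (27.34−20.17) − (22.63−20.86) = 7.17 − 1.77 = 5.40; fold change = 2^-5.40 = 0.024
Gata5: ΔΔCt = (32.09−20.17) − (28.13−20.86) = 11.92 − 7.27 = 4.65; fold change = 2^-4.65 = 0.040
Cdk7: ΔΔCt = (34.02−20.17) − (32.88−20.86) = 13.85 − 12.02 = 1.83; fold change = 2^-1.83 = 0.281
Jun5 has the largest |ΔΔCt| = 5.40.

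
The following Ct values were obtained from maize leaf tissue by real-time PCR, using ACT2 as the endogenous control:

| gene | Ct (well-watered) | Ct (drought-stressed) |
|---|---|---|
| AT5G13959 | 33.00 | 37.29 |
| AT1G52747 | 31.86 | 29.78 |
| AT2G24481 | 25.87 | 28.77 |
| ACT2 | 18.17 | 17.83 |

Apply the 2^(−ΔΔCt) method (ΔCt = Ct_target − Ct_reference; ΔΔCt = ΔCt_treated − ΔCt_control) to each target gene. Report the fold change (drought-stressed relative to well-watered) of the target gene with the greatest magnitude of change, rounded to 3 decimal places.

0.040

AT5G13959: ΔΔCt = (37.29−17.83) − (33.00−18.17) = 19.46 − 14.83 = 4.63; fold change = 2^-4.63 = 0.040
AT1G52747: ΔΔCt = (29.78−17.83) − (31.86−18.17) = 11.95 − 13.69 = -1.74; fold change = 2^1.74 = 3.340
AT2G24481: ΔΔCt = (28.77−17.83) − (25.87−18.17) = 10.94 − 7.70 = 3.24; fold change = 2^-3.24 = 0.106
AT5G13959 has the largest |ΔΔCt| = 4.63.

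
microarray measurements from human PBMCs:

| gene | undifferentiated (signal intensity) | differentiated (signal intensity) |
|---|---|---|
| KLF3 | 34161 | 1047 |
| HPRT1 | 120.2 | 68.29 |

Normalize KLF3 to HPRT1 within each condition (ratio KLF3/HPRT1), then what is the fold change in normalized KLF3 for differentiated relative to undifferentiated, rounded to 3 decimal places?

0.054

KLF3/HPRT1 (undifferentiated) = 34161 / 120.2 = 284.2
KLF3/HPRT1 (differentiated) = 1047 / 68.29 = 15.332
Fold change = 15.332 / 284.2 = 0.0539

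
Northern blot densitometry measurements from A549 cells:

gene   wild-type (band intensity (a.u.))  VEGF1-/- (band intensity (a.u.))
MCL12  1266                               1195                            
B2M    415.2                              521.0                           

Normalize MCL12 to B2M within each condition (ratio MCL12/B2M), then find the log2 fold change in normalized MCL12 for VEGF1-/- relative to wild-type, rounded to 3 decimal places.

MCL12/B2M (wild-type) = 1266 / 415.2 = 3.0491
MCL12/B2M (VEGF1-/-) = 1195 / 521.0 = 2.2937
Fold change = 2.2937 / 3.0491 = 0.7522
log2(0.7522) = -0.4107

-0.411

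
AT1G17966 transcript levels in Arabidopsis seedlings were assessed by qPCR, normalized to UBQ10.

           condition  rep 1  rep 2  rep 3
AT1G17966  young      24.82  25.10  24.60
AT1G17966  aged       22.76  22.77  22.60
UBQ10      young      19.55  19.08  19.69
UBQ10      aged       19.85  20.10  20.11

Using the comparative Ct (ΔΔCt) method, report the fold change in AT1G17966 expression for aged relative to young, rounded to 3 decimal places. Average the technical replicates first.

6.543

Mean Ct: AT1G17966 young 24.840; AT1G17966 aged 22.710; UBQ10 young 19.440; UBQ10 aged 20.020
ΔCt(young) = 24.840 − 19.440 = 5.400
ΔCt(aged) = 22.710 − 20.020 = 2.690
ΔΔCt = 2.690 − 5.400 = -2.710
Fold change = 2^(−(-2.710)) = 2^2.710 = 6.5432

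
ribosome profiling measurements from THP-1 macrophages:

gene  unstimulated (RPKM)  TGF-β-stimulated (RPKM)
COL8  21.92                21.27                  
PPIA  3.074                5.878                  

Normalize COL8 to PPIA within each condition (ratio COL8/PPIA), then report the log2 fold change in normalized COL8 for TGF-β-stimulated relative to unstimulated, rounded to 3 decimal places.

-0.979

COL8/PPIA (unstimulated) = 21.92 / 3.074 = 7.1308
COL8/PPIA (TGF-β-stimulated) = 21.27 / 5.878 = 3.6186
Fold change = 3.6186 / 7.1308 = 0.5075
log2(0.5075) = -0.9786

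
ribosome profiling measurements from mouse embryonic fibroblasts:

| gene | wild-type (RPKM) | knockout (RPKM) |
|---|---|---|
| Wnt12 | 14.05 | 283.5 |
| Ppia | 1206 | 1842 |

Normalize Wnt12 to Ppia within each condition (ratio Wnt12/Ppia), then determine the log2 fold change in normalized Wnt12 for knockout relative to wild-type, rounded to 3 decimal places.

Wnt12/Ppia (wild-type) = 14.05 / 1206 = 0.01165
Wnt12/Ppia (knockout) = 283.5 / 1842 = 0.15391
Fold change = 0.15391 / 0.01165 = 13.2110
log2(13.2110) = 3.7237

3.724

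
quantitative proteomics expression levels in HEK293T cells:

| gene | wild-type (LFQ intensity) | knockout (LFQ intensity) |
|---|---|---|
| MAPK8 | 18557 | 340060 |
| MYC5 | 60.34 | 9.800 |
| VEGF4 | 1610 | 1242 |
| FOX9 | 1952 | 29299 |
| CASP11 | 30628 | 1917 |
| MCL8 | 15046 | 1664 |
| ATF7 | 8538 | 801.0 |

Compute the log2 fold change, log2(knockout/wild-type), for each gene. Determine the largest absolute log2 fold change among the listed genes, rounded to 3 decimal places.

4.196

log2(340060/18557) = 4.196  (MAPK8)
log2(9.800/60.34) = -2.622  (MYC5)
log2(1242/1610) = -0.374  (VEGF4)
log2(29299/1952) = 3.908  (FOX9)
log2(1917/30628) = -3.998  (CASP11)
log2(1664/15046) = -3.177  (MCL8)
log2(801.0/8538) = -3.414  (ATF7)
The largest magnitude belongs to MAPK8.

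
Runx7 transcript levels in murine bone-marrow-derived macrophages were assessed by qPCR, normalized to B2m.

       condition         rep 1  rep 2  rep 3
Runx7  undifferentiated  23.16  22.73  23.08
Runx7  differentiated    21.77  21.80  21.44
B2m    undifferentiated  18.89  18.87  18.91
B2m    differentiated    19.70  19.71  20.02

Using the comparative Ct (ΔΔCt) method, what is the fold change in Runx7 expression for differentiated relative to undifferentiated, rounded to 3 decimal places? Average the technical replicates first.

Mean Ct: Runx7 undifferentiated 22.990; Runx7 differentiated 21.670; B2m undifferentiated 18.890; B2m differentiated 19.810
ΔCt(undifferentiated) = 22.990 − 18.890 = 4.100
ΔCt(differentiated) = 21.670 − 19.810 = 1.860
ΔΔCt = 1.860 − 4.100 = -2.240
Fold change = 2^(−(-2.240)) = 2^2.240 = 4.7240

4.724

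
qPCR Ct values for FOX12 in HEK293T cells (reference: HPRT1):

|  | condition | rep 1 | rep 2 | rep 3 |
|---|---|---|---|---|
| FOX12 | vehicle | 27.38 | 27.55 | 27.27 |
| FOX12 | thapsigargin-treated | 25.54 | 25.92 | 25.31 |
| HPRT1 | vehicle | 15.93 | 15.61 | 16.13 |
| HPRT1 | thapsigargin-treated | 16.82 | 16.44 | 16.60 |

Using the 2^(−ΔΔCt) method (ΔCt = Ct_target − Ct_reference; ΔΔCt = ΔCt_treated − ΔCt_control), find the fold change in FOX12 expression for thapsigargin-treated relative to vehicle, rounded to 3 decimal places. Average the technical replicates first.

5.816

Mean Ct: FOX12 vehicle 27.400; FOX12 thapsigargin-treated 25.590; HPRT1 vehicle 15.890; HPRT1 thapsigargin-treated 16.620
ΔCt(vehicle) = 27.400 − 15.890 = 11.510
ΔCt(thapsigargin-treated) = 25.590 − 16.620 = 8.970
ΔΔCt = 8.970 − 11.510 = -2.540
Fold change = 2^(−(-2.540)) = 2^2.540 = 5.8159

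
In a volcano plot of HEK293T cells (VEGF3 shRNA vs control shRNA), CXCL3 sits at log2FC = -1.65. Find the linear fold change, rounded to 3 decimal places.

0.319

Fold change = 2^(-1.65) = 0.3186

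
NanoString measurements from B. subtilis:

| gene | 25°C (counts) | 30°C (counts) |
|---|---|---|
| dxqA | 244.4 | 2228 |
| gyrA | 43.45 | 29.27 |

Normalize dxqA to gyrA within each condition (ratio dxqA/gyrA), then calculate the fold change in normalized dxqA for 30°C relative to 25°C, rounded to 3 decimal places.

13.533

dxqA/gyrA (25°C) = 244.4 / 43.45 = 5.6249
dxqA/gyrA (30°C) = 2228 / 29.27 = 76.119
Fold change = 76.119 / 5.6249 = 13.5326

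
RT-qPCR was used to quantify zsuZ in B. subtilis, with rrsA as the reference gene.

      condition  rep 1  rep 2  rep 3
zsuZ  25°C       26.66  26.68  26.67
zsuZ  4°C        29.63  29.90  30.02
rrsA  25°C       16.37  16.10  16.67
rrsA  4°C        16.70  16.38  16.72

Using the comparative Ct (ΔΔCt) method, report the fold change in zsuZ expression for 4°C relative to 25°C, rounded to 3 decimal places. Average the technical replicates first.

Mean Ct: zsuZ 25°C 26.670; zsuZ 4°C 29.850; rrsA 25°C 16.380; rrsA 4°C 16.600
ΔCt(25°C) = 26.670 − 16.380 = 10.290
ΔCt(4°C) = 29.850 − 16.600 = 13.250
ΔΔCt = 13.250 − 10.290 = 2.960
Fold change = 2^(−2.960) = 0.1285

0.129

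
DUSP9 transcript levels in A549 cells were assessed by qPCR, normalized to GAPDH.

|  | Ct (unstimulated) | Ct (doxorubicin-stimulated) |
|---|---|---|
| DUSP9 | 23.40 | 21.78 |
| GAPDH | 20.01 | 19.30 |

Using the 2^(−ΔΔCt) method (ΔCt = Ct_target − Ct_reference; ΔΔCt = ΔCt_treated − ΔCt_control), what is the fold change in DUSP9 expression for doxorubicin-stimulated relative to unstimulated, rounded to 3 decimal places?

ΔCt(unstimulated) = 23.400 − 20.010 = 3.390
ΔCt(doxorubicin-stimulated) = 21.780 − 19.300 = 2.480
ΔΔCt = 2.480 − 3.390 = -0.910
Fold change = 2^(−(-0.910)) = 2^0.910 = 1.8790

1.879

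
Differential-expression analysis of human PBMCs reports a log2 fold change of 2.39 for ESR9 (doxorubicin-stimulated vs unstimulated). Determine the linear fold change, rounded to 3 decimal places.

Fold change = 2^(2.39) = 5.2416

5.242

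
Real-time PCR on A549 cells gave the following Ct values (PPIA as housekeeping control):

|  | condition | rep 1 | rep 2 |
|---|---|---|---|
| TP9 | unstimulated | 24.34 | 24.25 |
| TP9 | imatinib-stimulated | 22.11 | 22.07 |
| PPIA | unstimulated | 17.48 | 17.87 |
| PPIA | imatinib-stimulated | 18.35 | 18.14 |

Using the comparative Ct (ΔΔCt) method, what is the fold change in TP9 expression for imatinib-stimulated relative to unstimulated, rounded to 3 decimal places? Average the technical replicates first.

6.845

Mean Ct: TP9 unstimulated 24.295; TP9 imatinib-stimulated 22.090; PPIA unstimulated 17.675; PPIA imatinib-stimulated 18.245
ΔCt(unstimulated) = 24.295 − 17.675 = 6.620
ΔCt(imatinib-stimulated) = 22.090 − 18.245 = 3.845
ΔΔCt = 3.845 − 6.620 = -2.775
Fold change = 2^(−(-2.775)) = 2^2.775 = 6.8448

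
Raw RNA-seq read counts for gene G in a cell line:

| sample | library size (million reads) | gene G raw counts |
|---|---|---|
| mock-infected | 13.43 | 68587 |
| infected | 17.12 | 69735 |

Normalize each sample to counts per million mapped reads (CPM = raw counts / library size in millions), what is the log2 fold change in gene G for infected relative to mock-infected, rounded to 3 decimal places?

CPM(mock-infected) = 68587 / 13.43 = 5106.9993
CPM(infected) = 69735 / 17.12 = 4073.3061
Fold change = 4073.3061 / 5106.9993 = 0.79759
log2(0.79759) = -0.3263

-0.326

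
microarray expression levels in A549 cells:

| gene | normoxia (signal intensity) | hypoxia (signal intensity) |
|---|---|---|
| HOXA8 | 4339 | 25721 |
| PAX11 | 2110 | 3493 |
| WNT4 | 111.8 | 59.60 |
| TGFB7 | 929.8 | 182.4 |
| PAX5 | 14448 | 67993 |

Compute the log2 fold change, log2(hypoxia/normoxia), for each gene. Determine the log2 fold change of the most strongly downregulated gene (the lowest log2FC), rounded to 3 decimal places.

log2(25721/4339) = 2.568  (HOXA8)
log2(3493/2110) = 0.727  (PAX11)
log2(59.60/111.8) = -0.908  (WNT4)
log2(182.4/929.8) = -2.350  (TGFB7)
log2(67993/14448) = 2.235  (PAX5)
TGFB7 is most strongly downregulated.

-2.350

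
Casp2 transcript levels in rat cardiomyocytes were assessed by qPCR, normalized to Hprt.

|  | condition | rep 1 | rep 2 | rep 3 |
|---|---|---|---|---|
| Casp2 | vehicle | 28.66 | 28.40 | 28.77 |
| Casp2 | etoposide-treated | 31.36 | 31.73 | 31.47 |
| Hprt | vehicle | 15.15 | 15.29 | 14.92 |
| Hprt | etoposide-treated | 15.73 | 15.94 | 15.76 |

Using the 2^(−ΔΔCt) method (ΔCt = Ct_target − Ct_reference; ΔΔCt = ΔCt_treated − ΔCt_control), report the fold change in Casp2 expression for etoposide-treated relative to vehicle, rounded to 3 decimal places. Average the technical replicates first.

0.215

Mean Ct: Casp2 vehicle 28.610; Casp2 etoposide-treated 31.520; Hprt vehicle 15.120; Hprt etoposide-treated 15.810
ΔCt(vehicle) = 28.610 − 15.120 = 13.490
ΔCt(etoposide-treated) = 31.520 − 15.810 = 15.710
ΔΔCt = 15.710 − 13.490 = 2.220
Fold change = 2^(−2.220) = 0.2146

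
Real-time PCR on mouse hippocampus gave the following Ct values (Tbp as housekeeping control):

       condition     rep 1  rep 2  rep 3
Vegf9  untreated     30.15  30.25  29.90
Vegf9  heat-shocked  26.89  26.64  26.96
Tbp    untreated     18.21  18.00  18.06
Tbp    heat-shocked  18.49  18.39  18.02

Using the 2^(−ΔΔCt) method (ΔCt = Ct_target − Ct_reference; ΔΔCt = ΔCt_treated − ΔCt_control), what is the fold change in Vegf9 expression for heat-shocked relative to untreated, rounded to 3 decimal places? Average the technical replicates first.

11.158

Mean Ct: Vegf9 untreated 30.100; Vegf9 heat-shocked 26.830; Tbp untreated 18.090; Tbp heat-shocked 18.300
ΔCt(untreated) = 30.100 − 18.090 = 12.010
ΔCt(heat-shocked) = 26.830 − 18.300 = 8.530
ΔΔCt = 8.530 − 12.010 = -3.480
Fold change = 2^(−(-3.480)) = 2^3.480 = 11.1579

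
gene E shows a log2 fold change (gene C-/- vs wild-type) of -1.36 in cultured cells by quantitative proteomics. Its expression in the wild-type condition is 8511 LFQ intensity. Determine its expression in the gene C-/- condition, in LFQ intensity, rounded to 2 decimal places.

Fold change = 2^(-1.36) = 0.3896
gene C-/- expression = 8511 × 0.3896 = 3315.73

3315.73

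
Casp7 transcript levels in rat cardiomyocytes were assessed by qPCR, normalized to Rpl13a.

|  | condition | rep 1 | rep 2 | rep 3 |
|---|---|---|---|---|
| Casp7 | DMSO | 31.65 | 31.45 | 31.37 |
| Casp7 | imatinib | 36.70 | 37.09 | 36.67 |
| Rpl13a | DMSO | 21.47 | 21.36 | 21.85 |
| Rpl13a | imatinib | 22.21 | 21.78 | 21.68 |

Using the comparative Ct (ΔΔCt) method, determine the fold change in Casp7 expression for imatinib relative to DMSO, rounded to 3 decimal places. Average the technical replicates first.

0.031

Mean Ct: Casp7 DMSO 31.490; Casp7 imatinib 36.820; Rpl13a DMSO 21.560; Rpl13a imatinib 21.890
ΔCt(DMSO) = 31.490 − 21.560 = 9.930
ΔCt(imatinib) = 36.820 − 21.890 = 14.930
ΔΔCt = 14.930 − 9.930 = 5.000
Fold change = 2^(−5.000) = 0.0312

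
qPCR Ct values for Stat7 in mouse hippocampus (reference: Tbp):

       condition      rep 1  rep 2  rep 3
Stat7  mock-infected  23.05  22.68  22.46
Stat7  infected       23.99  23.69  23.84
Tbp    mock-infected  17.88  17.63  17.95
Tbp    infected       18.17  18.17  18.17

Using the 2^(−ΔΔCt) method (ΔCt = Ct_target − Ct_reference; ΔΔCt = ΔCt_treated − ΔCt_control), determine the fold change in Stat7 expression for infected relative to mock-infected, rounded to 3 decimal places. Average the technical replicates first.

0.590

Mean Ct: Stat7 mock-infected 22.730; Stat7 infected 23.840; Tbp mock-infected 17.820; Tbp infected 18.170
ΔCt(mock-infected) = 22.730 − 17.820 = 4.910
ΔCt(infected) = 23.840 − 18.170 = 5.670
ΔΔCt = 5.670 − 4.910 = 0.760
Fold change = 2^(−0.760) = 0.5905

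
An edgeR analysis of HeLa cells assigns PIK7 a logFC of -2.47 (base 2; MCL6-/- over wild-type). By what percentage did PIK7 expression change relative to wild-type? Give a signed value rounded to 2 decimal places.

-81.95%

Fold change = 2^(-2.47) = 0.1805
Percent change = (FC − 1) × 100% = (0.1805 − 1) × 100 = -81.95%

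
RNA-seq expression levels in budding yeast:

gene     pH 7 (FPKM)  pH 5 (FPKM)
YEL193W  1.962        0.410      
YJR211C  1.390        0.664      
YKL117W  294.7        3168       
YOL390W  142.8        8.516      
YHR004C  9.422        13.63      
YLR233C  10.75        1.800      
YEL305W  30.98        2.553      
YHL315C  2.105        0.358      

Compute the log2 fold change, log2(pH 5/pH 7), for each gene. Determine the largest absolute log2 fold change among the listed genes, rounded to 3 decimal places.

4.068

log2(0.410/1.962) = -2.259  (YEL193W)
log2(0.664/1.390) = -1.066  (YJR211C)
log2(3168/294.7) = 3.426  (YKL117W)
log2(8.516/142.8) = -4.068  (YOL390W)
log2(13.63/9.422) = 0.533  (YHR004C)
log2(1.800/10.75) = -2.578  (YLR233C)
log2(2.553/30.98) = -3.601  (YEL305W)
log2(0.358/2.105) = -2.556  (YHL315C)
The largest magnitude belongs to YOL390W.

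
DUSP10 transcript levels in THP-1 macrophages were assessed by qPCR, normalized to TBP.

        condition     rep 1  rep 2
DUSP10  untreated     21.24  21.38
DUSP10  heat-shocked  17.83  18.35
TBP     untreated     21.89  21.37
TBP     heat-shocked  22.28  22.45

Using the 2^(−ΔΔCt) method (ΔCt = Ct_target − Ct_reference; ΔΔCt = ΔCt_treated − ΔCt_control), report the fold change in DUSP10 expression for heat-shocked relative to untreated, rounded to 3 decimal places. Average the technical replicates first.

Mean Ct: DUSP10 untreated 21.310; DUSP10 heat-shocked 18.090; TBP untreated 21.630; TBP heat-shocked 22.365
ΔCt(untreated) = 21.310 − 21.630 = -0.320
ΔCt(heat-shocked) = 18.090 − 22.365 = -4.275
ΔΔCt = -4.275 − (-0.320) = -3.955
Fold change = 2^(−(-3.955)) = 2^3.955 = 15.5086

15.509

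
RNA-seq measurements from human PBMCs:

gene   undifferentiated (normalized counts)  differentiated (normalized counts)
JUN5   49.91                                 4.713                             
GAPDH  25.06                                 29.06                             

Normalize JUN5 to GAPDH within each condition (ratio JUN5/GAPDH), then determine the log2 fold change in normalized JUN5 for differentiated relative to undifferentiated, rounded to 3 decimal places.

JUN5/GAPDH (undifferentiated) = 49.91 / 25.06 = 1.9916
JUN5/GAPDH (differentiated) = 4.713 / 29.06 = 0.16218
Fold change = 0.16218 / 1.9916 = 0.0814
log2(0.0814) = -3.6183

-3.618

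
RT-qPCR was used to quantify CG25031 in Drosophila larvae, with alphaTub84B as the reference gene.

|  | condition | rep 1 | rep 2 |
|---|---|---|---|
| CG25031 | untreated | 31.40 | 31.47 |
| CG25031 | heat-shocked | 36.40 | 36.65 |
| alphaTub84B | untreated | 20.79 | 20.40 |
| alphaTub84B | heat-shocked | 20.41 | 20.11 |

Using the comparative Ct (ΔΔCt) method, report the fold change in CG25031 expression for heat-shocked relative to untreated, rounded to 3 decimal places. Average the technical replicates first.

Mean Ct: CG25031 untreated 31.435; CG25031 heat-shocked 36.525; alphaTub84B untreated 20.595; alphaTub84B heat-shocked 20.260
ΔCt(untreated) = 31.435 − 20.595 = 10.840
ΔCt(heat-shocked) = 36.525 − 20.260 = 16.265
ΔΔCt = 16.265 − 10.840 = 5.425
Fold change = 2^(−5.425) = 0.0233

0.023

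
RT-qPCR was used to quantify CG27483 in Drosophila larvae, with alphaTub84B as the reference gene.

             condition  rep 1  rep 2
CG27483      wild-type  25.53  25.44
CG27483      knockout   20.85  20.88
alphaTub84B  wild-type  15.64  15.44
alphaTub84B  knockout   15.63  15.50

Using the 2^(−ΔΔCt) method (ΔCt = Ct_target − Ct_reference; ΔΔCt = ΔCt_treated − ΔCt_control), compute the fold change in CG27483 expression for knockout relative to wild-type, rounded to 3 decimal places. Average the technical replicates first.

Mean Ct: CG27483 wild-type 25.485; CG27483 knockout 20.865; alphaTub84B wild-type 15.540; alphaTub84B knockout 15.565
ΔCt(wild-type) = 25.485 − 15.540 = 9.945
ΔCt(knockout) = 20.865 − 15.565 = 5.300
ΔΔCt = 5.300 − 9.945 = -4.645
Fold change = 2^(−(-4.645)) = 2^4.645 = 25.0198

25.020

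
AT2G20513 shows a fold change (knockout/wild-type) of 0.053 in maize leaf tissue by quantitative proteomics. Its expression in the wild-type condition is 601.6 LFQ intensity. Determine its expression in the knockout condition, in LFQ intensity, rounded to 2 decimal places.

knockout expression = 601.6 × 0.053 = 31.88

31.88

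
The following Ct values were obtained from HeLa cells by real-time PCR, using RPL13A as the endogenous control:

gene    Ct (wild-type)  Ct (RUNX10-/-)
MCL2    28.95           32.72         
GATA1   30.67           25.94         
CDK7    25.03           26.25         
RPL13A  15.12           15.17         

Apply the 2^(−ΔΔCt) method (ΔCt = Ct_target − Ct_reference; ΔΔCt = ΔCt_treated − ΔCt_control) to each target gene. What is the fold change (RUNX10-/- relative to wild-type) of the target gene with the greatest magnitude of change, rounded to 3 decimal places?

MCL2: ΔΔCt = (32.72−15.17) − (28.95−15.12) = 17.55 − 13.83 = 3.72; fold change = 2^-3.72 = 0.076
GATA1: ΔΔCt = (25.94−15.17) − (30.67−15.12) = 10.77 − 15.55 = -4.78; fold change = 2^4.78 = 27.474
CDK7: ΔΔCt = (26.25−15.17) − (25.03−15.12) = 11.08 − 9.91 = 1.17; fold change = 2^-1.17 = 0.444
GATA1 has the largest |ΔΔCt| = 4.78.

27.474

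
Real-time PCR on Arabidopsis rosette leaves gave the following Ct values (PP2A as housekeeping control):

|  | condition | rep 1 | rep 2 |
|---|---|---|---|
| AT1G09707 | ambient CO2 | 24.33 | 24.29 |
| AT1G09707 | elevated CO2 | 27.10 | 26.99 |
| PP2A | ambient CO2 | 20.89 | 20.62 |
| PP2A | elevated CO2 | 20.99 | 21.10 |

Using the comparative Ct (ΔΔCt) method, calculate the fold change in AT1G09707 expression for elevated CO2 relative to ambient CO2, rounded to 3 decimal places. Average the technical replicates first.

Mean Ct: AT1G09707 ambient CO2 24.310; AT1G09707 elevated CO2 27.045; PP2A ambient CO2 20.755; PP2A elevated CO2 21.045
ΔCt(ambient CO2) = 24.310 − 20.755 = 3.555
ΔCt(elevated CO2) = 27.045 − 21.045 = 6.000
ΔΔCt = 6.000 − 3.555 = 2.445
Fold change = 2^(−2.445) = 0.1836

0.184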